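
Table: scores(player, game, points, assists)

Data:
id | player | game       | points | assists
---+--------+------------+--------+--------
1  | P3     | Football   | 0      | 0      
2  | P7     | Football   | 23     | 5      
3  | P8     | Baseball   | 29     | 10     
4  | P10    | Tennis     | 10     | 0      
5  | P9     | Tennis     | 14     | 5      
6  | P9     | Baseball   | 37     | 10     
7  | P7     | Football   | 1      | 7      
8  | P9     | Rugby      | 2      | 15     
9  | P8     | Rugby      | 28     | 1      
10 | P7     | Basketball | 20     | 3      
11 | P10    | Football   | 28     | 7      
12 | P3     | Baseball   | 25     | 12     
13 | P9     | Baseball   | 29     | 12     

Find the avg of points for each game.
SELECT game, AVG(points) as result
FROM scores
GROUP BY game

Result:
  Baseball: 30.00
  Basketball: 20.00
  Football: 13.00
  Rugby: 15.00
  Tennis: 12.00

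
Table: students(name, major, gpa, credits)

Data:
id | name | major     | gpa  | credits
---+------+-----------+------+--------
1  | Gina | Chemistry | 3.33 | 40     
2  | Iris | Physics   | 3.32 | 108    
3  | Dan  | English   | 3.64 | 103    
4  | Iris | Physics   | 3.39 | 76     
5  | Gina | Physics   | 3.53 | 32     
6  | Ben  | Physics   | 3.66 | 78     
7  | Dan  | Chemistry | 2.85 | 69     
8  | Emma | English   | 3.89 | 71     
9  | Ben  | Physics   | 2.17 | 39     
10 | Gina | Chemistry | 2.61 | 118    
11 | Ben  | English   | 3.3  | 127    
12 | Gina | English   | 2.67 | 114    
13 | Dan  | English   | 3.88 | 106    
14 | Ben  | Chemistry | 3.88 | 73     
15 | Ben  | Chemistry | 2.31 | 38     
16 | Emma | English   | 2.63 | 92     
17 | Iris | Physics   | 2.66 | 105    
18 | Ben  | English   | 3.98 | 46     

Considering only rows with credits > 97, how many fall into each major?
SELECT major, COUNT(*)
FROM students
WHERE credits > 97
GROUP BY major

Note: WHERE filters rows before grouping.

Result:
  Chemistry: 1
  English: 4
  Physics: 2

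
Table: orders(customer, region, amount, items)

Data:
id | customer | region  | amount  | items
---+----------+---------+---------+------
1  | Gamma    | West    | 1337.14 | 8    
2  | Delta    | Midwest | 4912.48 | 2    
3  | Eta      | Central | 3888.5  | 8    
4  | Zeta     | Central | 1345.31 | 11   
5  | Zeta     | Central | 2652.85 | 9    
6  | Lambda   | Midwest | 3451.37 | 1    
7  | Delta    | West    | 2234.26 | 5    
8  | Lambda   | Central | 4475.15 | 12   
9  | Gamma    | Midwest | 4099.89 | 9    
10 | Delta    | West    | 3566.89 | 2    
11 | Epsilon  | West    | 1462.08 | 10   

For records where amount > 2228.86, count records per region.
SELECT region, COUNT(*)
FROM orders
WHERE amount > 2228.86
GROUP BY region

Note: WHERE filters rows before grouping.

Result:
  Central: 3
  Midwest: 3
  West: 2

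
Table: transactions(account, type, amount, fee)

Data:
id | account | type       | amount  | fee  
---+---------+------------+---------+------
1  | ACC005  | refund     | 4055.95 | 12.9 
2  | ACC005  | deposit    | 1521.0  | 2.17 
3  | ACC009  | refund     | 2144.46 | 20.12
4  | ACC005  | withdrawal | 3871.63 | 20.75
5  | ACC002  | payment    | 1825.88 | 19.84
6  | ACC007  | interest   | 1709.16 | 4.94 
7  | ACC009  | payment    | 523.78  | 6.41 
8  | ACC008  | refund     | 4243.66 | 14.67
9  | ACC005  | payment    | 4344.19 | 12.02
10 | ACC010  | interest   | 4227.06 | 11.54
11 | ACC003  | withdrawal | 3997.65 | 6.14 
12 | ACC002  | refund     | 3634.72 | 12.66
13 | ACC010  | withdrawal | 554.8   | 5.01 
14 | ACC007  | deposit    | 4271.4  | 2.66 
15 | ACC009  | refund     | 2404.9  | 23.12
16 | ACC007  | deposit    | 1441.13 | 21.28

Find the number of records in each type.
SELECT type, COUNT(*) as count
FROM transactions
GROUP BY type

Result:
  deposit: 3
  interest: 2
  payment: 3
  refund: 5
  withdrawal: 3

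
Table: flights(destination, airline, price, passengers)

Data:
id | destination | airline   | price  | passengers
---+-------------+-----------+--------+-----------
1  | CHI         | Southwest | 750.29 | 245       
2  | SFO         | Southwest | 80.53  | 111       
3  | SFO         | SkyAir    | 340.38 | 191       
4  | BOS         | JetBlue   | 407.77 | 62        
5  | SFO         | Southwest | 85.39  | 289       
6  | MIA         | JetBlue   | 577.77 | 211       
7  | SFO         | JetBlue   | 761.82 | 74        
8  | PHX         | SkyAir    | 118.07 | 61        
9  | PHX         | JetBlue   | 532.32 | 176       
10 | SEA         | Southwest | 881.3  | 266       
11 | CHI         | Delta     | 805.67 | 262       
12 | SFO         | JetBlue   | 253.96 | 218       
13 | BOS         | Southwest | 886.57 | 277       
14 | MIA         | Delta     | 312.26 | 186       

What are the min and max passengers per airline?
SELECT airline, MIN(passengers), MAX(passengers)
FROM flights
GROUP BY airline

Result:
  Delta: min=186, max=262
  JetBlue: min=62, max=218
  SkyAir: min=61, max=191
  Southwest: min=111, max=289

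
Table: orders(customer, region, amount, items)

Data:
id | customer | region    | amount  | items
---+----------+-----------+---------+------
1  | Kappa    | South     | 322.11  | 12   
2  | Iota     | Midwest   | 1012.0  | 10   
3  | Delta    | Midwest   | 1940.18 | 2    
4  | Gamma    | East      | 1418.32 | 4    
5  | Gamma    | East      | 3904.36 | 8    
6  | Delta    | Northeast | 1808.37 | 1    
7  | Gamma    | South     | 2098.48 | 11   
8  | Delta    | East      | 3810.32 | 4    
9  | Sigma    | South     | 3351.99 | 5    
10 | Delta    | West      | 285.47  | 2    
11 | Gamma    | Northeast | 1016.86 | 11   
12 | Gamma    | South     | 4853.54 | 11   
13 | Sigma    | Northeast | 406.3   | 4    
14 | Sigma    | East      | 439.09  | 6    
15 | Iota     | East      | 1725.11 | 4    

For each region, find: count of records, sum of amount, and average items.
SELECT region,
       COUNT(*) as cnt,
       SUM(amount) as total_amount,
       AVG(items) as avg_items
FROM orders
GROUP BY region

Result:
  East: 5 records, 11297.20 total amount, 5.20 avg items
  Midwest: 2 records, 2952.18 total amount, 6.00 avg items
  Northeast: 3 records, 3231.53 total amount, 5.33 avg items
  South: 4 records, 10626.12 total amount, 9.75 avg items
  West: 1 records, 285.47 total amount, 2.00 avg items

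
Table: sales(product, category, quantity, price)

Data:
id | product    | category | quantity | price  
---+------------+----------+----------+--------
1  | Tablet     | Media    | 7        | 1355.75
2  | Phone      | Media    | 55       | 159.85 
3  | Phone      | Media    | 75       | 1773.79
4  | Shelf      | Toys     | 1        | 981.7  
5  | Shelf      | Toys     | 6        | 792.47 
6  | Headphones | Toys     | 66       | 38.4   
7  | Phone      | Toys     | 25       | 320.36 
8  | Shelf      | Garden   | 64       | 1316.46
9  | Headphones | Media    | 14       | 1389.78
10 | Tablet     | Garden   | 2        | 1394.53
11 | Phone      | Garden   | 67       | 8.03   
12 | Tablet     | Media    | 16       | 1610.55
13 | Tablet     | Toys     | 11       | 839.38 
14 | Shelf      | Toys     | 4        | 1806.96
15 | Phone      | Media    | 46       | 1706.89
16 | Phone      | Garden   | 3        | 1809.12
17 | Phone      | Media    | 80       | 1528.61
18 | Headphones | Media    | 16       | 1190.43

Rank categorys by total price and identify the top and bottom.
SELECT category, SUM(price)
FROM sales
GROUP BY category
ORDER BY SUM(price)

All groups:
  Garden: 4528.14
  Toys: 4779.27
  Media: 10715.65

Highest: Media (10715.65)
Lowest: Garden (4528.14)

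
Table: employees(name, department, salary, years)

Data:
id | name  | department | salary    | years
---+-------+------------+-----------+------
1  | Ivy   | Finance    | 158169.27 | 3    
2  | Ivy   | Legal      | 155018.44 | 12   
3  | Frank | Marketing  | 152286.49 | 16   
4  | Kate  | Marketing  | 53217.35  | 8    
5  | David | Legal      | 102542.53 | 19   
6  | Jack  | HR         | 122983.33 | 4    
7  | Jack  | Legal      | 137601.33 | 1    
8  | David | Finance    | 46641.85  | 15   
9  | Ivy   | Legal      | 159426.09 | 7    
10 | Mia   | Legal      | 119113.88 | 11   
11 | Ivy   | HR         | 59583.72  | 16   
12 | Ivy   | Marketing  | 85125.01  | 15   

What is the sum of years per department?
SELECT department, SUM(years) as result
FROM employees
GROUP BY department

Result:
  Finance: 18
  HR: 20
  Legal: 50
  Marketing: 39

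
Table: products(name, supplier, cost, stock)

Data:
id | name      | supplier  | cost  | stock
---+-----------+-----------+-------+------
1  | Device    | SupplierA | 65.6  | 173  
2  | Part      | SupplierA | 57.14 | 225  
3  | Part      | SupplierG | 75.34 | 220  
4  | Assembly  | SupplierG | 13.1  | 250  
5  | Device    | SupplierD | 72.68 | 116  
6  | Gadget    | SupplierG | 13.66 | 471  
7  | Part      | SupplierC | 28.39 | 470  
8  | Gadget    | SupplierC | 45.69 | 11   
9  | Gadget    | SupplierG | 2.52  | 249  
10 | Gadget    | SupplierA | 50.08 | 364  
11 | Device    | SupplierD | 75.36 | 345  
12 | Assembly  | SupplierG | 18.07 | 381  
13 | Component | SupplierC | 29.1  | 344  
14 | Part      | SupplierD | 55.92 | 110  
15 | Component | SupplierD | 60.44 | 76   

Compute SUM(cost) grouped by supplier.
SELECT supplier, SUM(cost) as result
FROM products
GROUP BY supplier

Result:
  SupplierA: 172.82
  SupplierC: 103.18
  SupplierD: 264.40
  SupplierG: 122.69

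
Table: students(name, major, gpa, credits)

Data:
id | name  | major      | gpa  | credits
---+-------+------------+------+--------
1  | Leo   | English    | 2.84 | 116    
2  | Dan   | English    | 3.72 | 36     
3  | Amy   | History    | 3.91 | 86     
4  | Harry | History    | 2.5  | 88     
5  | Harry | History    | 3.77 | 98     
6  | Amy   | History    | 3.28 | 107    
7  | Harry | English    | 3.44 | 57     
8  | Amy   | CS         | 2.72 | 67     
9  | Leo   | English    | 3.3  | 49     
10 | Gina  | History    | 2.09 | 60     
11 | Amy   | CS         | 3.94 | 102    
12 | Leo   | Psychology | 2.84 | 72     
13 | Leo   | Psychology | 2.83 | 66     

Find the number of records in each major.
SELECT major, COUNT(*) as count
FROM students
GROUP BY major

Result:
  CS: 2
  English: 4
  History: 5
  Psychology: 2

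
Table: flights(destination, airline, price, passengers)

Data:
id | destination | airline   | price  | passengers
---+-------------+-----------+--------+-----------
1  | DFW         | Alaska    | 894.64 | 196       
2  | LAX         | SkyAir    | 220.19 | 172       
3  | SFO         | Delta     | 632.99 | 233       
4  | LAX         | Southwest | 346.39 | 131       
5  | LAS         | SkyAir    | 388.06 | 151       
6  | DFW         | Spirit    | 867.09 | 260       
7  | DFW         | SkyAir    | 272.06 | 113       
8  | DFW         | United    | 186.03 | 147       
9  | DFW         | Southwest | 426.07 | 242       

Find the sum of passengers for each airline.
SELECT airline, SUM(passengers) as result
FROM flights
GROUP BY airline

Result:
  Alaska: 196
  Delta: 233
  SkyAir: 436
  Southwest: 373
  Spirit: 260
  United: 147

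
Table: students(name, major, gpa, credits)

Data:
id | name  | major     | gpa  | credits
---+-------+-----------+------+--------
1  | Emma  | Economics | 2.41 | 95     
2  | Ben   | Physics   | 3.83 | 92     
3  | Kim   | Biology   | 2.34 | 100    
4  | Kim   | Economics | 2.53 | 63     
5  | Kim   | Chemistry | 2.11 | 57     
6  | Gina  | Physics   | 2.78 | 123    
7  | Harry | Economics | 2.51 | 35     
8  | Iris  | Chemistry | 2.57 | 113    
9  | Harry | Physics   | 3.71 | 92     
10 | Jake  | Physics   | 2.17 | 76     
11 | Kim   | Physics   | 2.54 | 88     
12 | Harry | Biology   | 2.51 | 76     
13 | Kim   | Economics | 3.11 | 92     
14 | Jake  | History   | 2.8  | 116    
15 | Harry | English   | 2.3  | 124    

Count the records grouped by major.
SELECT major, COUNT(*) as count
FROM students
GROUP BY major

Result:
  Biology: 2
  Chemistry: 2
  Economics: 4
  English: 1
  History: 1
  Physics: 5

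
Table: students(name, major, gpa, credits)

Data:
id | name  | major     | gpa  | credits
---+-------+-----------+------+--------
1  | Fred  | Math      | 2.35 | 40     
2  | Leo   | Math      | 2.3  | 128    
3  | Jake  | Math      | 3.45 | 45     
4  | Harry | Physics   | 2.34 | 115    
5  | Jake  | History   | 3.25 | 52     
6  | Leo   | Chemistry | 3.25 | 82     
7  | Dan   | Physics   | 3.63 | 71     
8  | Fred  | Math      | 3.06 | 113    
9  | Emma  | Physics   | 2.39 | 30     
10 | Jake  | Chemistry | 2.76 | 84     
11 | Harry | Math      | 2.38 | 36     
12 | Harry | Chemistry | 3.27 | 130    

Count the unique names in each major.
SELECT major, COUNT(DISTINCT name)
FROM students
GROUP BY major

Result:
  Chemistry: 3 distinct
  History: 1 distinct
  Math: 4 distinct
  Physics: 3 distinct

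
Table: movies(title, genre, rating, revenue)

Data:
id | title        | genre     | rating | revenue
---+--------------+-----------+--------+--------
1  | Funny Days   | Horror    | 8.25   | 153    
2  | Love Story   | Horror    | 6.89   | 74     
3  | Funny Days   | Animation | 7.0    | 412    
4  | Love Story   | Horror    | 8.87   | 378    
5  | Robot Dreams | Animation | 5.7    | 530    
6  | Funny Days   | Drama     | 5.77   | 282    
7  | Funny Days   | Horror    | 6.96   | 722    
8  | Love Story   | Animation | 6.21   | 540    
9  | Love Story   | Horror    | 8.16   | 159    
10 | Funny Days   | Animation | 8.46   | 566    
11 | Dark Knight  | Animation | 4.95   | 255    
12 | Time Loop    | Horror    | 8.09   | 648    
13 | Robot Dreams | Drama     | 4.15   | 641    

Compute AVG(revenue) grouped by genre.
SELECT genre, AVG(revenue) as result
FROM movies
GROUP BY genre

Result:
  Animation: 460.60
  Drama: 461.50
  Horror: 355.67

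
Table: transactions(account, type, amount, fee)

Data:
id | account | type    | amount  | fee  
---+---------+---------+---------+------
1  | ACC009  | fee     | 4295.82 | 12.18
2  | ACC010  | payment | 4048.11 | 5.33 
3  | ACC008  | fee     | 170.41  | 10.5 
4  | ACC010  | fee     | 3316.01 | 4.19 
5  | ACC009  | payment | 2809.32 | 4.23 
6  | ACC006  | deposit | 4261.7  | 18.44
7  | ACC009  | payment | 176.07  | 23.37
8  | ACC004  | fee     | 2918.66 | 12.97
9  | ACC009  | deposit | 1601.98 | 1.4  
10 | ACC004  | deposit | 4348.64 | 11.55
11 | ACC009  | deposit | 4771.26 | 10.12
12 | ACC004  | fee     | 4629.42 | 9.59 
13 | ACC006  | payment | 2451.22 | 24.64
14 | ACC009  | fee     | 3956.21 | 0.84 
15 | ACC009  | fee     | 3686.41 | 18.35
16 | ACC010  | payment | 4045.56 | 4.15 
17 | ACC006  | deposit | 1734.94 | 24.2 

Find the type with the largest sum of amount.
SELECT type, SUM(amount) as val
FROM transactions
GROUP BY type
ORDER BY val DESC
LIMIT 1

Result: fee with sum(amount) = 22972.94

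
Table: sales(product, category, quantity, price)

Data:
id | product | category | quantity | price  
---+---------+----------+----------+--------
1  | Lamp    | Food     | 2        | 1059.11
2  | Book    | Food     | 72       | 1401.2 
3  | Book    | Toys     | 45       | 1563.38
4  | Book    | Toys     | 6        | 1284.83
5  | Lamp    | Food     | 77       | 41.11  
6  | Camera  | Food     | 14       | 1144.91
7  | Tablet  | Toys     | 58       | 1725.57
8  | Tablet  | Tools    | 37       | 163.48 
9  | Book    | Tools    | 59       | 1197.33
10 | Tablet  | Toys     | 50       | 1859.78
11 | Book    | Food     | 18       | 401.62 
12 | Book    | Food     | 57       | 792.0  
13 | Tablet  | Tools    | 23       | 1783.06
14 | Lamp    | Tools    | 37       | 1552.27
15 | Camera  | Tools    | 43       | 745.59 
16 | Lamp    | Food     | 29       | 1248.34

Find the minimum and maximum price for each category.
SELECT category, MIN(price), MAX(price)
FROM sales
GROUP BY category

Result:
  Food: min=41.11, max=1401.20
  Tools: min=163.48, max=1783.06
  Toys: min=1284.83, max=1859.78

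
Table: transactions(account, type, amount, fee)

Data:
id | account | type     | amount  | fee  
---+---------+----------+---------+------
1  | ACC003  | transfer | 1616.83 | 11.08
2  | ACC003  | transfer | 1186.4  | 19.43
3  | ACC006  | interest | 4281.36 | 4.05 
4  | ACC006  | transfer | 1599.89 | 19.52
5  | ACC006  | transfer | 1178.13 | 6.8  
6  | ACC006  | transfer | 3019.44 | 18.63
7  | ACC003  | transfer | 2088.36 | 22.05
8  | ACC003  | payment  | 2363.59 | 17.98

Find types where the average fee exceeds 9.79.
SELECT type, AVG(fee)
FROM transactions
GROUP BY type
HAVING AVG(fee) > 9.79

Result:
  payment: avg=17.98
  transfer: avg=16.25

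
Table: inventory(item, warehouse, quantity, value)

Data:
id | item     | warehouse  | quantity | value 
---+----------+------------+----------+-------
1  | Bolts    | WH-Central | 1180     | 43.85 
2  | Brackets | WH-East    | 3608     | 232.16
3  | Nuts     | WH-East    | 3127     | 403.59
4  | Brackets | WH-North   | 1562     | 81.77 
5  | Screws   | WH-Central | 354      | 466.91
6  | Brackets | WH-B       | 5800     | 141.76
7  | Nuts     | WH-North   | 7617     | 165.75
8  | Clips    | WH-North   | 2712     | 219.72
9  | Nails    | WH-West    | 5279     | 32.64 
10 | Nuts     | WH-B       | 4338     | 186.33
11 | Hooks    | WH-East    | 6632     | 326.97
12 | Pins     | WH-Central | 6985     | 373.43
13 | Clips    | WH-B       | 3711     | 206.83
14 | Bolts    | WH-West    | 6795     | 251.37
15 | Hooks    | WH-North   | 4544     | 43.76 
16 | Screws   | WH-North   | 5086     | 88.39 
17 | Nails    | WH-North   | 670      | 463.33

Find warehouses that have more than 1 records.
SELECT warehouse, COUNT(*) as cnt
FROM inventory
GROUP BY warehouse
HAVING COUNT(*) > 1

Result:
  WH-B: 3
  WH-Central: 3
  WH-East: 3
  WH-North: 6
  WH-West: 2

Note: HAVING filters groups after aggregation, WHERE filters rows before.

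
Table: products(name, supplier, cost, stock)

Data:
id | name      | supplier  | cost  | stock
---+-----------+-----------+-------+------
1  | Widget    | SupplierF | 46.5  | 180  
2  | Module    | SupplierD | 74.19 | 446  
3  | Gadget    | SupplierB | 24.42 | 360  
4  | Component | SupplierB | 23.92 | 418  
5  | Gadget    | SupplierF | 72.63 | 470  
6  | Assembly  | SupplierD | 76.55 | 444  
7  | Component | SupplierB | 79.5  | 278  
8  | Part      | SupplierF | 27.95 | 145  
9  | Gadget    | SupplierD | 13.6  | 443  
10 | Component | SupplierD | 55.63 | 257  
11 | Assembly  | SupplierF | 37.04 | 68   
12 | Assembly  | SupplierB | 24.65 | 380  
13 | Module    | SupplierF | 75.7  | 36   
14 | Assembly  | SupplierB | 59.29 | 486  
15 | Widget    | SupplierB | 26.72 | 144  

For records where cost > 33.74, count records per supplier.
SELECT supplier, COUNT(*)
FROM products
WHERE cost > 33.74
GROUP BY supplier

Note: WHERE filters rows before grouping.

Result:
  SupplierB: 2
  SupplierD: 3
  SupplierF: 4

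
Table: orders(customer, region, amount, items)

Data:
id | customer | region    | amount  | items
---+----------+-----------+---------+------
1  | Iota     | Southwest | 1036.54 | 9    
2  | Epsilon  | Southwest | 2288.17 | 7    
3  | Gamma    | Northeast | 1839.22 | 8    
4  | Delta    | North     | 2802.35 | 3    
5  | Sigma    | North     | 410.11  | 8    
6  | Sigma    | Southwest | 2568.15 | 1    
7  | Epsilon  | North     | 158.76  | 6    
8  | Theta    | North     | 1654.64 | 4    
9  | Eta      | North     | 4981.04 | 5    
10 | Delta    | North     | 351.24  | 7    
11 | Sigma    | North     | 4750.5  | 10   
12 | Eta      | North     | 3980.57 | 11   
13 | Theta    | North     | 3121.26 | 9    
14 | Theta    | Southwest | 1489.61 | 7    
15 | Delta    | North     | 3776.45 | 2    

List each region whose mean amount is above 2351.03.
SELECT region, AVG(amount)
FROM orders
GROUP BY region
HAVING AVG(amount) > 2351.03

Result:
  North: avg=2598.69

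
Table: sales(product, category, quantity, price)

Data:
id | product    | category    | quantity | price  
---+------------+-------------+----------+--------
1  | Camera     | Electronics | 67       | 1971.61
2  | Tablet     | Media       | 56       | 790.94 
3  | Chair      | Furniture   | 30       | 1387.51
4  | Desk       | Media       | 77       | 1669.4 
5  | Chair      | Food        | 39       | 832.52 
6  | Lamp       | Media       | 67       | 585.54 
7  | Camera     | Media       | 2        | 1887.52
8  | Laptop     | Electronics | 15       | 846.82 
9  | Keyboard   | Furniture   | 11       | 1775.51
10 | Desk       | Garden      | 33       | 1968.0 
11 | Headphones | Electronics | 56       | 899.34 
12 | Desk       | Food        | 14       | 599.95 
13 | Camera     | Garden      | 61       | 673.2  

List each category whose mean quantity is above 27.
SELECT category, AVG(quantity)
FROM sales
GROUP BY category
HAVING AVG(quantity) > 27

Result:
  Electronics: avg=46.00
  Garden: avg=47.00
  Media: avg=50.50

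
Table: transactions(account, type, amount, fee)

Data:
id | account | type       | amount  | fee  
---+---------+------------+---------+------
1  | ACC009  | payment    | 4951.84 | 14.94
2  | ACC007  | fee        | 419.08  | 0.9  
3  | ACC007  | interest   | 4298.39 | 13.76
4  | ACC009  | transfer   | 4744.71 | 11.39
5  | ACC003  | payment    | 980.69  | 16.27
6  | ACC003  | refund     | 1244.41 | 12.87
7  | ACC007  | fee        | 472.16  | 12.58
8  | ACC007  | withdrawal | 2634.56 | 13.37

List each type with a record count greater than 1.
SELECT type, COUNT(*) as cnt
FROM transactions
GROUP BY type
HAVING COUNT(*) > 1

Result:
  fee: 2
  payment: 2

Note: HAVING filters groups after aggregation, WHERE filters rows before.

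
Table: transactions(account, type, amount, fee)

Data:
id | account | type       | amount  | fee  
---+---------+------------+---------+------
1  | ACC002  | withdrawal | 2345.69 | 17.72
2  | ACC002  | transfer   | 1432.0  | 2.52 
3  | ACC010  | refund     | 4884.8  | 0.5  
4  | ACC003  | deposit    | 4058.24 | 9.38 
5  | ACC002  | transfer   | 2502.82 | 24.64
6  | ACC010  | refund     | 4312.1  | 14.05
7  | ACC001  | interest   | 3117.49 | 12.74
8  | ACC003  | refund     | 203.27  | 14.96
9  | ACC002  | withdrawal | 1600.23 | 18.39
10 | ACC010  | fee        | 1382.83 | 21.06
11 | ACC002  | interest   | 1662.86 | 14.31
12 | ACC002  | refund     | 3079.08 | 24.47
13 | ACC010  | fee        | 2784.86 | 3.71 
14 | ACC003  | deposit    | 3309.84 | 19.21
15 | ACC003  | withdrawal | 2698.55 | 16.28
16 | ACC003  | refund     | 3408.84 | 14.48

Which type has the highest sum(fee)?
SELECT type, SUM(fee) as val
FROM transactions
GROUP BY type
ORDER BY val DESC
LIMIT 1

Result: refund with sum(fee) = 68.46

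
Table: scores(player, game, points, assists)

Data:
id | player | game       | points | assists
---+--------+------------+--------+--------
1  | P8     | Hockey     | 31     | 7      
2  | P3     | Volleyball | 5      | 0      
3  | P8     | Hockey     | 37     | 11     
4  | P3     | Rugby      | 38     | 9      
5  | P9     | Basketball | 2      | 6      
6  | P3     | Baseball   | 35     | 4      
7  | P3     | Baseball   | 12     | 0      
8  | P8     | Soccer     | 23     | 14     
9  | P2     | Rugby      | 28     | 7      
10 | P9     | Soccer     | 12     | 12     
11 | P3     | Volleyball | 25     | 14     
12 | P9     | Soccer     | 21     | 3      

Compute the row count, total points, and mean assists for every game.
SELECT game,
       COUNT(*) as cnt,
       SUM(points) as total_points,
       AVG(assists) as avg_assists
FROM scores
GROUP BY game

Result:
  Baseball: 2 records, 47 total points, 2.00 avg assists
  Basketball: 1 records, 2 total points, 6.00 avg assists
  Hockey: 2 records, 68 total points, 9.00 avg assists
  Rugby: 2 records, 66 total points, 8.00 avg assists
  Soccer: 3 records, 56 total points, 9.67 avg assists
  Volleyball: 2 records, 30 total points, 7.00 avg assists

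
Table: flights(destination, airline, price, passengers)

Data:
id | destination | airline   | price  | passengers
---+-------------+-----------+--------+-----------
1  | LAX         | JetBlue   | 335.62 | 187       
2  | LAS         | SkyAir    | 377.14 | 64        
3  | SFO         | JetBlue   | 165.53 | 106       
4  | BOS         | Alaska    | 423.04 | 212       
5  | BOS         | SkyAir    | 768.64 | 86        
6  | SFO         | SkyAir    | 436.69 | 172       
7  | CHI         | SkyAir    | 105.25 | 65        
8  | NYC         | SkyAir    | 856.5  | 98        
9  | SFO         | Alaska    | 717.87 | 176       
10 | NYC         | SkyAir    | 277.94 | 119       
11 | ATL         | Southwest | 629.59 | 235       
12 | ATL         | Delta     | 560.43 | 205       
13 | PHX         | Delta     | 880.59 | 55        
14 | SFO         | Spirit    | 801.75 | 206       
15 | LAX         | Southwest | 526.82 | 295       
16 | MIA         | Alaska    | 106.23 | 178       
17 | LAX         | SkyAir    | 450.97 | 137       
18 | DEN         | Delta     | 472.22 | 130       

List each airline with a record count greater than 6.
SELECT airline, COUNT(*) as cnt
FROM flights
GROUP BY airline
HAVING COUNT(*) > 6

Result:
  SkyAir: 7

Note: HAVING filters groups after aggregation, WHERE filters rows before.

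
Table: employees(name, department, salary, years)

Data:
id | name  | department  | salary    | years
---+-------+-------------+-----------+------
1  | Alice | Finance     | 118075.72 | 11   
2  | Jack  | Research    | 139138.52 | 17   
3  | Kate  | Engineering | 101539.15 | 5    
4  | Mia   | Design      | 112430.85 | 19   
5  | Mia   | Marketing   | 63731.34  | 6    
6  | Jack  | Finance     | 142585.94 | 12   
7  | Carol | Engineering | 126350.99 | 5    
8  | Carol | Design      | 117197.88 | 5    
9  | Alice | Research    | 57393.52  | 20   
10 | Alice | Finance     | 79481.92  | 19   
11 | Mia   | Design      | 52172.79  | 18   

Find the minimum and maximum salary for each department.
SELECT department, MIN(salary), MAX(salary)
FROM employees
GROUP BY department

Result:
  Design: min=52172.79, max=117197.88
  Engineering: min=101539.15, max=126350.99
  Finance: min=79481.92, max=142585.94
  Marketing: min=63731.34, max=63731.34
  Research: min=57393.52, max=139138.52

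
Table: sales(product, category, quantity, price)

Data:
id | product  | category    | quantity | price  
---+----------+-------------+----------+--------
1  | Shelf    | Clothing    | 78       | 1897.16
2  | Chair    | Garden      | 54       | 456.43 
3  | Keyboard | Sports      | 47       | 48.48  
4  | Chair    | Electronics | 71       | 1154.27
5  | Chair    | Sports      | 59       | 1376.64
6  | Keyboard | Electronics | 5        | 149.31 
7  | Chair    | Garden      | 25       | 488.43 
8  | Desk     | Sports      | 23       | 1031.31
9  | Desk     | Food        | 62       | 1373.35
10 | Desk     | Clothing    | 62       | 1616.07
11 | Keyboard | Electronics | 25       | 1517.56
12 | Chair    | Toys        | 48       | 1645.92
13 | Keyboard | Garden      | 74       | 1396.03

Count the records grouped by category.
SELECT category, COUNT(*) as count
FROM sales
GROUP BY category

Result:
  Clothing: 2
  Electronics: 3
  Food: 1
  Garden: 3
  Sports: 3
  Toys: 1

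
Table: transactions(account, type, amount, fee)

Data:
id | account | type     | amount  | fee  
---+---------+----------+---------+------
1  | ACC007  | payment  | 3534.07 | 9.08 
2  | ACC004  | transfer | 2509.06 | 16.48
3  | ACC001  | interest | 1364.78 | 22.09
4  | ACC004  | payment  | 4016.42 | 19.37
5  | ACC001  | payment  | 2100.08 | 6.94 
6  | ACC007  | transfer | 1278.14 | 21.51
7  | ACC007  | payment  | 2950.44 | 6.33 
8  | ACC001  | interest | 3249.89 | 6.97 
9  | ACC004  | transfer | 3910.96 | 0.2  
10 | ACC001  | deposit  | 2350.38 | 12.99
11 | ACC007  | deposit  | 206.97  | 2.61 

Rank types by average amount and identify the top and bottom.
SELECT type, AVG(amount)
FROM transactions
GROUP BY type
ORDER BY AVG(amount)

All groups:
  deposit: 1278.68
  interest: 2307.34
  transfer: 2566.05
  payment: 3150.25

Highest: payment (3150.25)
Lowest: deposit (1278.68)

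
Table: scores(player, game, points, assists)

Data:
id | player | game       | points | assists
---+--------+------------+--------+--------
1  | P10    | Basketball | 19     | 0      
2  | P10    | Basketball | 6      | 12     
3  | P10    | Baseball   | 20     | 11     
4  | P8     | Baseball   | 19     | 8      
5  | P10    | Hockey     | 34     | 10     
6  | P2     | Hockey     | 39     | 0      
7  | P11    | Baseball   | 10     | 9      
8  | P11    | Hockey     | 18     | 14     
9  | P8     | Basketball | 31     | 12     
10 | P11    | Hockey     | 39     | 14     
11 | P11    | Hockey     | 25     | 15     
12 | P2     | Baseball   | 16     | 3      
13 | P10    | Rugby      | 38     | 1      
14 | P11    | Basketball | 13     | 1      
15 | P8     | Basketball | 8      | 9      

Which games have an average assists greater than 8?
SELECT game, AVG(assists)
FROM scores
GROUP BY game
HAVING AVG(assists) > 8

Result:
  Hockey: avg=10.60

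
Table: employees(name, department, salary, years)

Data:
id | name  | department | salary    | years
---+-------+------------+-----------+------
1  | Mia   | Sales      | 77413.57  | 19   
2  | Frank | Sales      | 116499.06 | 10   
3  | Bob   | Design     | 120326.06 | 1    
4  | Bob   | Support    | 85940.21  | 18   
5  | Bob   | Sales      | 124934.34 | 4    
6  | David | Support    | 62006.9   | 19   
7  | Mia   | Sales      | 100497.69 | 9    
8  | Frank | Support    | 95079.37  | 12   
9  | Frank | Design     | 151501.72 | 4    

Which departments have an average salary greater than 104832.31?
SELECT department, AVG(salary)
FROM employees
GROUP BY department
HAVING AVG(salary) > 104832.31

Result:
  Design: avg=135913.89
  Sales: avg=104836.17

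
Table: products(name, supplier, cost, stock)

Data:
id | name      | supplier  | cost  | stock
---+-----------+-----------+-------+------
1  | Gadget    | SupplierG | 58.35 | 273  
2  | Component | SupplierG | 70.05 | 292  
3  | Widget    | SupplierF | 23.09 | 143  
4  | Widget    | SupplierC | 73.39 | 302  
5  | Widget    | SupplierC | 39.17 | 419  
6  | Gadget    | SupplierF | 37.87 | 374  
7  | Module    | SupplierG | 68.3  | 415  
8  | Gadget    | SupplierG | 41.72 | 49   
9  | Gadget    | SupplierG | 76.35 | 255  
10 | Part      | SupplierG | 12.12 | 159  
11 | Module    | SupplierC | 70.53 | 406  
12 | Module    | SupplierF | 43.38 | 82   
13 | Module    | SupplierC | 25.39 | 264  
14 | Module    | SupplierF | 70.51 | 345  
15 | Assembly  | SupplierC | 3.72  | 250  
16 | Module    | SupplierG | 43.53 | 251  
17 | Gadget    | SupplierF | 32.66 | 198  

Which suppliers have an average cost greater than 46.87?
SELECT supplier, AVG(cost)
FROM products
GROUP BY supplier
HAVING AVG(cost) > 46.87

Result:
  SupplierG: avg=52.92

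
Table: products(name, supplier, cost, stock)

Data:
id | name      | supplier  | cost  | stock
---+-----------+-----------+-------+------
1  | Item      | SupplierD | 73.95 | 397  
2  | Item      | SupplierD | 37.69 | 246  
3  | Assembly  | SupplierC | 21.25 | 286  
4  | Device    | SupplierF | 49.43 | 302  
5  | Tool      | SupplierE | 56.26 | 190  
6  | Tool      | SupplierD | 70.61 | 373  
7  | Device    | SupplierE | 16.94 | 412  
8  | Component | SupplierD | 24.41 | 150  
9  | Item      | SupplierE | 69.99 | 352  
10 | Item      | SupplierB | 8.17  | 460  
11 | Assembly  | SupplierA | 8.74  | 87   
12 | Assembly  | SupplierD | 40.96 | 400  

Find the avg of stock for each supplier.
SELECT supplier, AVG(stock) as result
FROM products
GROUP BY supplier

Result:
  SupplierA: 87.00
  SupplierB: 460.00
  SupplierC: 286.00
  SupplierD: 313.20
  SupplierE: 318.00
  SupplierF: 302.00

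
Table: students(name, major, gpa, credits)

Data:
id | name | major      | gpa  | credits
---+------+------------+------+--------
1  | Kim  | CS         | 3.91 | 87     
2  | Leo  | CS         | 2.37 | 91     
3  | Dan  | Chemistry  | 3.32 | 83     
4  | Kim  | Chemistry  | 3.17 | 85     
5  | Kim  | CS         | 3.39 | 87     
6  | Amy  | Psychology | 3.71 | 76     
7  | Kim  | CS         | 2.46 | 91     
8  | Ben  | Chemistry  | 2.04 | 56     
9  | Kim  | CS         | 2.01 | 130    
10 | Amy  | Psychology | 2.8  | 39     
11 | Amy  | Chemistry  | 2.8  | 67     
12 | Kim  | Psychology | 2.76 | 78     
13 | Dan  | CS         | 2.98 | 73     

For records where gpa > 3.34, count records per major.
SELECT major, COUNT(*)
FROM students
WHERE gpa > 3.34
GROUP BY major

Note: WHERE filters rows before grouping.

Result:
  CS: 2
  Psychology: 1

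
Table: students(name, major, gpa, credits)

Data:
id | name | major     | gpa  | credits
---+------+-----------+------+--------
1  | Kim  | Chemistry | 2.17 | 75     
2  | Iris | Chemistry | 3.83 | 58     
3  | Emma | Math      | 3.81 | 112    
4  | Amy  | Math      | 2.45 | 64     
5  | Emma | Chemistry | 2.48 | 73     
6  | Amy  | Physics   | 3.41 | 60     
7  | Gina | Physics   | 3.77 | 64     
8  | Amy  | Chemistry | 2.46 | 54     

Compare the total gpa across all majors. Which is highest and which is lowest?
SELECT major, SUM(gpa)
FROM students
GROUP BY major
ORDER BY SUM(gpa)

All groups:
  Math: 6.26
  Physics: 7.18
  Chemistry: 10.94

Highest: Chemistry (10.94)
Lowest: Math (6.26)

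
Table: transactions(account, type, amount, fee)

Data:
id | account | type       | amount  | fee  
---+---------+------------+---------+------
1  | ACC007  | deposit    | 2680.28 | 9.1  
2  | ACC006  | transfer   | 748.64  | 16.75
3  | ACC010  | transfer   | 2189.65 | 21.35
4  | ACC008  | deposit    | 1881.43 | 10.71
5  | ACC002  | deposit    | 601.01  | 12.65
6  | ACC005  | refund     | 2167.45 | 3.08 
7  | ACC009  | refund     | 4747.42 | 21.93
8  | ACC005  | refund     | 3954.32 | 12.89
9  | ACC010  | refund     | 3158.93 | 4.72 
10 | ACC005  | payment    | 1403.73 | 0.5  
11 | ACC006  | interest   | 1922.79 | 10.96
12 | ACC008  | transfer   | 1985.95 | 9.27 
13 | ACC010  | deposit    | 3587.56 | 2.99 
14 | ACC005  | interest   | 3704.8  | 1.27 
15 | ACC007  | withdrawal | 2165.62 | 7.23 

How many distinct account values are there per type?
SELECT type, COUNT(DISTINCT account)
FROM transactions
GROUP BY type

Result:
  deposit: 4 distinct
  interest: 2 distinct
  payment: 1 distinct
  refund: 3 distinct
  transfer: 3 distinct
  withdrawal: 1 distinct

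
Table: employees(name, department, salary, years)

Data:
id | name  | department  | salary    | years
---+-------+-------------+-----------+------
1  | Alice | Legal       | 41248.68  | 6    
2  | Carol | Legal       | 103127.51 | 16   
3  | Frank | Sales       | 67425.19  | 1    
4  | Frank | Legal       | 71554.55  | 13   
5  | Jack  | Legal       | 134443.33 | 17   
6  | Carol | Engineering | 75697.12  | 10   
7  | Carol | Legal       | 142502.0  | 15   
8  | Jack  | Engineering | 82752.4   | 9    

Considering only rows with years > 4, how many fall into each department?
SELECT department, COUNT(*)
FROM employees
WHERE years > 4
GROUP BY department

Note: WHERE filters rows before grouping.

Result:
  Engineering: 2
  Legal: 5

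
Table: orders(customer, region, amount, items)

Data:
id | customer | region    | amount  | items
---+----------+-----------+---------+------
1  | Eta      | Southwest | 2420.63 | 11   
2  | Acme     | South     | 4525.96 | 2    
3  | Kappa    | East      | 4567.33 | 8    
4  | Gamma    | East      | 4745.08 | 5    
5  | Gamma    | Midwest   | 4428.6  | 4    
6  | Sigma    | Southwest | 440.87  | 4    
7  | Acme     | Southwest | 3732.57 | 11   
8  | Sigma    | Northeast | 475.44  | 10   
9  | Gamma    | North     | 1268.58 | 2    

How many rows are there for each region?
SELECT region, COUNT(*) as count
FROM orders
GROUP BY region

Result:
  East: 2
  Midwest: 1
  North: 1
  Northeast: 1
  South: 1
  Southwest: 3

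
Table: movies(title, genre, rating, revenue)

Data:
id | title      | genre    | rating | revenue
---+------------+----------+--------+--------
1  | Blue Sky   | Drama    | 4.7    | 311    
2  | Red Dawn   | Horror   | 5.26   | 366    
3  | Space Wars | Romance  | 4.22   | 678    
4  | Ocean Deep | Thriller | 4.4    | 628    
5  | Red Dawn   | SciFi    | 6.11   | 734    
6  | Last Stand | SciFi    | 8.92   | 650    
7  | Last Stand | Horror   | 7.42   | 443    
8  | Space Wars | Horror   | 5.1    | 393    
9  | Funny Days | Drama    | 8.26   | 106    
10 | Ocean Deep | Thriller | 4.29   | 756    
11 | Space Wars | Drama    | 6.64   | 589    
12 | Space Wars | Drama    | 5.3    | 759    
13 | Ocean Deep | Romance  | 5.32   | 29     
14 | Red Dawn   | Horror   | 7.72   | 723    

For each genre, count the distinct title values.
SELECT genre, COUNT(DISTINCT title)
FROM movies
GROUP BY genre

Result:
  Drama: 3 distinct
  Horror: 3 distinct
  Romance: 2 distinct
  SciFi: 2 distinct
  Thriller: 1 distinct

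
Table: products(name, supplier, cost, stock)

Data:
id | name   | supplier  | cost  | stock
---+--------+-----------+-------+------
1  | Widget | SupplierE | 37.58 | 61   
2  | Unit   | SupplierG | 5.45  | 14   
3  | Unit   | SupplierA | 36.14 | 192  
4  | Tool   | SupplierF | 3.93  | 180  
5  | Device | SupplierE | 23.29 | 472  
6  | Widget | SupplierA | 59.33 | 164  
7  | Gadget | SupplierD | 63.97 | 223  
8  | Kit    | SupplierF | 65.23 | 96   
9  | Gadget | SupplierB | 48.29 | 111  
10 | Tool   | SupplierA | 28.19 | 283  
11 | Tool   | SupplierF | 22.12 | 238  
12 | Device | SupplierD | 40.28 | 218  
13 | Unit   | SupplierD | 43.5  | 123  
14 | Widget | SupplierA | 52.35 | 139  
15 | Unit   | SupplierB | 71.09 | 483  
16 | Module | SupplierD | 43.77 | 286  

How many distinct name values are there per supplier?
SELECT supplier, COUNT(DISTINCT name)
FROM products
GROUP BY supplier

Result:
  SupplierA: 3 distinct
  SupplierB: 2 distinct
  SupplierD: 4 distinct
  SupplierE: 2 distinct
  SupplierF: 2 distinct
  SupplierG: 1 distinct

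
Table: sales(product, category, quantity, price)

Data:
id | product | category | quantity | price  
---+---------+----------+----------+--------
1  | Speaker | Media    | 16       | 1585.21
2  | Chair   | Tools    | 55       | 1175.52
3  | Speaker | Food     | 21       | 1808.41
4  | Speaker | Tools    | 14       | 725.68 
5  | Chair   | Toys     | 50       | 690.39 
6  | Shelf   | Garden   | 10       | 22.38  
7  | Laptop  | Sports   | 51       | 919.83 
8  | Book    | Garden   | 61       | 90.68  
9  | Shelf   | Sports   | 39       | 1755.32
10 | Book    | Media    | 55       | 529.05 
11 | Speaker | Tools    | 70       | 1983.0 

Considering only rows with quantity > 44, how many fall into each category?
SELECT category, COUNT(*)
FROM sales
WHERE quantity > 44
GROUP BY category

Note: WHERE filters rows before grouping.

Result:
  Garden: 1
  Media: 1
  Sports: 1
  Tools: 2
  Toys: 1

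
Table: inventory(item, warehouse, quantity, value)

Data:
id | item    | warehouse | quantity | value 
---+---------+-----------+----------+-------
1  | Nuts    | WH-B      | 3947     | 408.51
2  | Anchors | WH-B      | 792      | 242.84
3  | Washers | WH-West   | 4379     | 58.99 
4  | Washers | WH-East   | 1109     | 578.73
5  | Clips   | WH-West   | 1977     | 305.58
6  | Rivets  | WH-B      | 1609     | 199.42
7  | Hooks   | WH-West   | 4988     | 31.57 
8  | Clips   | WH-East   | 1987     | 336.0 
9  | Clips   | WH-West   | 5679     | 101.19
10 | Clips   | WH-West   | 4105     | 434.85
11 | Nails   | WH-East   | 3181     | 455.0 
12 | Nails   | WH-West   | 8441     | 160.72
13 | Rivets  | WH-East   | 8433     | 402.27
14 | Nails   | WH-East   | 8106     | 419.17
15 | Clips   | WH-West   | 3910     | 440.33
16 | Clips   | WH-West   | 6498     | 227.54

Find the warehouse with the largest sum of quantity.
SELECT warehouse, SUM(quantity) as val
FROM inventory
GROUP BY warehouse
ORDER BY val DESC
LIMIT 1

Result: WH-West with sum(quantity) = 39977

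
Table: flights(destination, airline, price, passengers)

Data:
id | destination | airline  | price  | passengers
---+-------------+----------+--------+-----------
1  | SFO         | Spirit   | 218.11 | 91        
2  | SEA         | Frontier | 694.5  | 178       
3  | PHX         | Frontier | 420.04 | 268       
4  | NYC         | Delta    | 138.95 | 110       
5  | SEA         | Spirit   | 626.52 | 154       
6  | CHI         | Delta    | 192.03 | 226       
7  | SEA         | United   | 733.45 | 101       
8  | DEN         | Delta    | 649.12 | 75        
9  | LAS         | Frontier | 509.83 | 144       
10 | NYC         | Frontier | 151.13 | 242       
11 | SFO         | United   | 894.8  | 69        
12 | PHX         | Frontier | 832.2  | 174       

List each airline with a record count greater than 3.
SELECT airline, COUNT(*) as cnt
FROM flights
GROUP BY airline
HAVING COUNT(*) > 3

Result:
  Frontier: 5

Note: HAVING filters groups after aggregation, WHERE filters rows before.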